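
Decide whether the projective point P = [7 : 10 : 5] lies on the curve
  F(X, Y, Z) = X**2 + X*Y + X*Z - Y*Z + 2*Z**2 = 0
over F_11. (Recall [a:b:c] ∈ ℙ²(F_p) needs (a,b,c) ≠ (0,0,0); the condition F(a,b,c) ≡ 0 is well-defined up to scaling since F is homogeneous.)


F(7,10,5) ≡ 0 (mod 11); P is on the curve.

Evaluate F(7, 10, 5) term-by-term (mod 11).
  X**2 ↦ 1·49·1·1 = 49
  X*Y ↦ 1·7·10·1 = 70
  X*Z ↦ 1·7·1·5 = 35
  -Y*Z ↦ -1·1·10·5 = -50
  2*Z**2 ↦ 2·1·1·25 = 50
Sum: F(7, 10, 5) = (49) + (70) + (35) + (-50) + (50) = 154.
Reducing mod 11: 154 ≡ 0 (mod 11).
Since F(a, b, c) ≡ 0 (mod 11), P lies on the curve.


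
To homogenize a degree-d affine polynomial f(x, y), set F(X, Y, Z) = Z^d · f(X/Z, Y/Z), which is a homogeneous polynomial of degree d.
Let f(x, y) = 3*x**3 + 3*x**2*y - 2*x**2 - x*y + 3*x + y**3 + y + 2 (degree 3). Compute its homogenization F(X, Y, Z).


F(X, Y, Z) = 3*X**3 + 3*X**2*Y - 2*X**2*Z - X*Y*Z + 3*X*Z**2 + Y**3 + Y*Z**2 + 2*Z**3

deg(f) = 3.
Substitute x = X/Z, y = Y/Z into f, then multiply by Z^3.
  monomial 3·x^3·y^0 ↦ 3·X^3·Y^0·Z^0.
  monomial 3·x^2·y^1 ↦ 3·X^2·Y^1·Z^0.
  monomial -2·x^2·y^0 ↦ -2·X^2·Y^0·Z^1.
  monomial -1·x^1·y^1 ↦ -1·X^1·Y^1·Z^1.
  monomial 3·x^1·y^0 ↦ 3·X^1·Y^0·Z^2.
  monomial 1·x^0·y^3 ↦ 1·X^0·Y^3·Z^0.
  monomial 1·x^0·y^1 ↦ 1·X^0·Y^1·Z^2.
  monomial 2·x^0·y^0 ↦ 2·X^0·Y^0·Z^3.
Collecting: F(X, Y, Z) = 3*X**3 + 3*X**2*Y - 2*X**2*Z - X*Y*Z + 3*X*Z**2 + Y**3 + Y*Z**2 + 2*Z**3.


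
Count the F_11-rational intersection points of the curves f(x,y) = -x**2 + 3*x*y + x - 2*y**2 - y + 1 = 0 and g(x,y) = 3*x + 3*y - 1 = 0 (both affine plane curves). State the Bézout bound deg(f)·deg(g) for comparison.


Common zeros: {(1, 3), (4, 0)}; count = 2; Bézout bound = 2.

deg(f) = 2, deg(g) = 1, so Bézout bound = 2.
Scan x ∈ F_11. For each x, list the y ∈ F_11 with f(x, y) ≡ 0 and those with g(x, y) ≡ 0 (mod 11); the common zeros in that column are the intersection.
  x = 0: f ≡ 0 at y ∈ {6, 10}; g ≡ 0 at y ∈ {4}; common: ∅.
  x = 1: f ≡ 0 at y ∈ {3, 9}; g ≡ 0 at y ∈ {3}; common: {3}.
  x = 2: f ≡ 0 at y ∈ ∅; g ≡ 0 at y ∈ {2}; common: ∅.
  x = 3: f ≡ 0 at y ∈ ∅; g ≡ 0 at y ∈ {1}; common: ∅.
  x = 4: f ≡ 0 at y ∈ {0}; g ≡ 0 at y ∈ {0}; common: {0}.
  x = 5: f ≡ 0 at y ∈ {9}; g ≡ 0 at y ∈ {10}; common: ∅.
  x = 6: f ≡ 0 at y ∈ ∅; g ≡ 0 at y ∈ {9}; common: ∅.
  x = 7: f ≡ 0 at y ∈ ∅; g ≡ 0 at y ∈ {8}; common: ∅.
  x = 8: f ≡ 0 at y ∈ {0, 6}; g ≡ 0 at y ∈ {7}; common: ∅.
  x = 9: f ≡ 0 at y ∈ {3, 10}; g ≡ 0 at y ∈ {6}; common: ∅.
  x = 10: f ≡ 0 at y ∈ ∅; g ≡ 0 at y ∈ {5}; common: ∅.
Collecting: common zeros = {(1, 3), (4, 0)}, so the count is 2.
Comparison with the Bézout bound: 2 ≤ 2 = deg(f)·deg(g), as expected for curves with no common component (the bound is attained).


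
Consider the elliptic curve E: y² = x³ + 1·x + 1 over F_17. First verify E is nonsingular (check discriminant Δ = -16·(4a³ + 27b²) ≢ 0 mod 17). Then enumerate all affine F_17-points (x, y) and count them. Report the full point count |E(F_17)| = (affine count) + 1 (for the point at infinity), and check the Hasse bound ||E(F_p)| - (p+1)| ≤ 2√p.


Affine points = {(0, 1), (0, 16), (4, 1), (4, 16), (6, 6), (6, 11), (9, 5), (9, 12), (10, 5), (10, 12), (11, 0), (13, 1), (13, 16), (15, 5), (15, 12), (16, 4), (16, 13)}; affine count = 17; |E(F_17)| = 18.

Discriminant check: Δ ∝ 4a³ + 27b² = 4·1³ + 27·1² = 4·1 + 27·1 ≡ 14 (mod 17). Nonzero ⇒ E is nonsingular.
For each x ∈ F_17, compute rhs = x³ + 1·x + 1 mod 17, then count y ∈ F_17 with y² ≡ rhs.
  x = 0: rhs = 1, matching y values: 1, 16 (2 points).
  x = 1: rhs = 3, matching y values: none (0 points).
  x = 2: rhs = 11, matching y values: none (0 points).
  x = 3: rhs = 14, matching y values: none (0 points).
  x = 4: rhs = 1, matching y values: 1, 16 (2 points).
  x = 5: rhs = 12, matching y values: none (0 points).
  x = 6: rhs = 2, matching y values: 6, 11 (2 points).
  x = 7: rhs = 11, matching y values: none (0 points).
  x = 8: rhs = 11, matching y values: none (0 points).
  x = 9: rhs = 8, matching y values: 5, 12 (2 points).
  x = 10: rhs = 8, matching y values: 5, 12 (2 points).
  x = 11: rhs = 0, matching y values: 0 (1 points).
  x = 12: rhs = 7, matching y values: none (0 points).
  x = 13: rhs = 1, matching y values: 1, 16 (2 points).
  x = 14: rhs = 5, matching y values: none (0 points).
  x = 15: rhs = 8, matching y values: 5, 12 (2 points).
  x = 16: rhs = 16, matching y values: 4, 13 (2 points).
Total affine count: 17.
Full point count |E(F_17)| = 17 + 1 = 18.
Hasse bound: |18 − (17+1)| = |0| = 0 ≤ 2√17 ≈ 8.2462 ✓.


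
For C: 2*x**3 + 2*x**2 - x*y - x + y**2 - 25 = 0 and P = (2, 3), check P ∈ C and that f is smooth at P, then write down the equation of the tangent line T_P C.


Tangent line at P: 28*x + 4*y - 68 = 0.

Step 1: f(2, 3) = 0, so P lies on C.
Step 2: partial derivatives
  f_x(x, y) = 6*x**2 + 4*x - y - 1, f_y(x, y) = -x + 2*y.
  f_x(P) = 28, f_y(P) = 4 (gradient nonzero, so P is smooth).
Step 3: tangent line at P: 28·(x − 2) + 4·(y − 3) = 0.
Expanding: 28*x + 4*y - 68 = 0.


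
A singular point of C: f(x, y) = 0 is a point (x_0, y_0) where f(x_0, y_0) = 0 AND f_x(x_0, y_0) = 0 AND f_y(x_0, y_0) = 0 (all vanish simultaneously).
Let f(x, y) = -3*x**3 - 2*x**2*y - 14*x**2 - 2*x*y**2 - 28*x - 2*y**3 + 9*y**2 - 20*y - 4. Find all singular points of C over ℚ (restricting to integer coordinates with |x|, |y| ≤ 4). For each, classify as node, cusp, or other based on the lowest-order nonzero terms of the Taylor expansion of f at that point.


Singular points: {(-2, 2)}; classification: cusp.

Compute partial derivatives:
  f_x = -9*x**2 - 4*x*y - 28*x - 2*y**2 - 28.
  f_y = -2*x**2 - 4*x*y - 6*y**2 + 18*y - 20.
Scan x_0 ∈ {−4, ..., 4}. For each x_0, f_y(x_0, y) is a polynomial in y; find its integer roots y ∈ {−4, ..., 4}, then test f_x and f at those candidates.
  x = -4: f_y(-4, y) = -6*y**2 + 34*y - 52; no integer root y with |y| ≤ 4.
  x = -3: f_y(-3, y) = -6*y**2 + 30*y - 38; no integer root y with |y| ≤ 4.
  x = -2: f_y(-2, y) = -6*y**2 + 26*y - 28; vanishes at y ∈ {2}. (-2, 2): f_x = 0, f = 0 — SINGULAR.
  x = -1: f_y(-1, y) = -6*y**2 + 22*y - 22; no integer root y with |y| ≤ 4.
  x = 0: f_y(0, y) = -6*y**2 + 18*y - 20; no integer root y with |y| ≤ 4.
  x = 1: f_y(1, y) = -6*y**2 + 14*y - 22; no integer root y with |y| ≤ 4.
  x = 2: f_y(2, y) = -6*y**2 + 10*y - 28; no integer root y with |y| ≤ 4.
  x = 3: f_y(3, y) = -6*y**2 + 6*y - 38; no integer root y with |y| ≤ 4.
  x = 4: f_y(4, y) = -6*y**2 + 2*y - 52; no integer root y with |y| ≤ 4.
Only singular point on the grid: (-2, 2).
Classify: substitute x = -2 + u, y = 2 + v and expand: f = -3*u**3 - 2*u**2*v - 2*u*v**2 - 2*v**3 + v**2.
No constant or linear terms (consistent with a singular point). Quadratic part: v**2. Cubic part: -3*u**3 - 2*u**2*v - 2*u*v**2 - 2*v**3.
The quadratic part v**2 is a perfect square, so there is a single (double) tangent line v = 0, i.e. y = 2. Restricting the cubic part to that line (v = 0) leaves -3*u**3 ≠ 0, so f is not divisible by v and the branch is v² ≈ 3*u**3 to lowest order — this is a cusp.
Classification: cusp.


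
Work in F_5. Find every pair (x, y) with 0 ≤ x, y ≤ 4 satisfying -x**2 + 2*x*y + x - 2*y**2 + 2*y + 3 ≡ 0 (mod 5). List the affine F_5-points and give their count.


Affine F_5-points: {(1, 1), (2, 1), (2, 2), (3, 2)}; count = 4.

For each of the 25 pairs (x, y) ∈ F_5², evaluate f(x, y) mod 5. Record the zeros.
  x = 0: [0↦3, 1↦3, 2↦4, 3↦1, 4↦4]  zeros at y ∈ ∅
  x = 1: [0↦3, 1↦0, 2↦3, 3↦2, 4↦2]  zeros at y ∈ {1}
  x = 2: [0↦1, 1↦0, 2↦0, 3↦1, 4↦3]  zeros at y ∈ {1, 2}
  x = 3: [0↦2, 1↦3, 2↦0, 3↦3, 4↦2]  zeros at y ∈ {2}
  x = 4: [0↦1, 1↦4, 2↦3, 3↦3, 4↦4]  zeros at y ∈ ∅
Collecting zeros: affine points = {(1, 1), (2, 1), (2, 2), (3, 2)}.
Total count |C(F_5)_aff| = 4.


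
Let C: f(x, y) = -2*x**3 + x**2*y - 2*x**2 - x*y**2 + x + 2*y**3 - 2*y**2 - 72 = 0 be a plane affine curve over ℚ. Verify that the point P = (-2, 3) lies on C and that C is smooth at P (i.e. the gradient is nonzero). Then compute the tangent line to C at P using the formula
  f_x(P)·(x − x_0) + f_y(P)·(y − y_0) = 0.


Tangent line at P: -36*x + 58*y - 246 = 0.

Step 1: f(-2, 3) = 0, so P lies on C.
Step 2: partial derivatives
  f_x(x, y) = -6*x**2 + 2*x*y - 4*x - y**2 + 1, f_y(x, y) = x**2 - 2*x*y + 6*y**2 - 4*y.
  f_x(P) = -36, f_y(P) = 58 (gradient nonzero, so P is smooth).
Step 3: tangent line at P: -36·(x − -2) + 58·(y − 3) = 0.
Expanding: -36*x + 58*y - 246 = 0.


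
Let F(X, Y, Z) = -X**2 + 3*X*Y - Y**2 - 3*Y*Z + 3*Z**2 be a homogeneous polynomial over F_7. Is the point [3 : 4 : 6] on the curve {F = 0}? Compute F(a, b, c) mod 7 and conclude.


F(3,4,6) ≡ 5 (mod 7); P is NOT on the curve.

Evaluate F(3, 4, 6) term-by-term (mod 7).
  -X**2 ↦ -1·9·1·1 = -9
  3*X*Y ↦ 3·3·4·1 = 36
  -Y**2 ↦ -1·1·16·1 = -16
  -3*Y*Z ↦ -3·1·4·6 = -72
  3*Z**2 ↦ 3·1·1·36 = 108
Sum: F(3, 4, 6) = (-9) + (36) + (-16) + (-72) + (108) = 47.
Reducing mod 7: 47 ≡ 5 (mod 7).
Since F(a, b, c) ≡ 5 ≠ 0 (mod 7), P does NOT lie on the curve.


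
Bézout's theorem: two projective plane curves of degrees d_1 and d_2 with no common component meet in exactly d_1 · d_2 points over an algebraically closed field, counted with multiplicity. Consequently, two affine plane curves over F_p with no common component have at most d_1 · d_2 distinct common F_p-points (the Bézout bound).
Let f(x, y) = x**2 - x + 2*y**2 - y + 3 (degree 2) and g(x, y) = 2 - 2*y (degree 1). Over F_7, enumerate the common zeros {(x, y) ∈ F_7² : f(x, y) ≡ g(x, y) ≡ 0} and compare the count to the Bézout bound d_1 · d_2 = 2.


Common zeros: ∅; count = 0; Bézout bound = 2.

deg(f) = 2, deg(g) = 1, so Bézout bound = 2.
Scan x ∈ F_7. For each x, list the y ∈ F_7 with f(x, y) ≡ 0 and those with g(x, y) ≡ 0 (mod 7); the common zeros in that column are the intersection.
  x = 0: f ≡ 0 at y ∈ ∅; g ≡ 0 at y ∈ {1}; common: ∅.
  x = 1: f ≡ 0 at y ∈ ∅; g ≡ 0 at y ∈ {1}; common: ∅.
  x = 2: f ≡ 0 at y ∈ ∅; g ≡ 0 at y ∈ {1}; common: ∅.
  x = 3: f ≡ 0 at y ∈ ∅; g ≡ 0 at y ∈ {1}; common: ∅.
  x = 4: f ≡ 0 at y ∈ {2}; g ≡ 0 at y ∈ {1}; common: ∅.
  x = 5: f ≡ 0 at y ∈ ∅; g ≡ 0 at y ∈ {1}; common: ∅.
  x = 6: f ≡ 0 at y ∈ ∅; g ≡ 0 at y ∈ {1}; common: ∅.
Collecting: common zeros = ∅, so the count is 0.
Comparison with the Bézout bound: 0 ≤ 2 = deg(f)·deg(g), as expected for curves with no common component (the affine F_7-count falls short of the bound because intersections may lie at infinity, over extension fields, or carry multiplicity).


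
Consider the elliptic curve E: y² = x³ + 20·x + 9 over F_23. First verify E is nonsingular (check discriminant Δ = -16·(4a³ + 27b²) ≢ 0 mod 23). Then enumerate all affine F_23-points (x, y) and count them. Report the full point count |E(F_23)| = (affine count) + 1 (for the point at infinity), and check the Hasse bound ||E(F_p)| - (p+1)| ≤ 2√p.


Affine points = {(0, 3), (0, 20), (3, 2), (3, 21), (5, 2), (5, 21), (6, 0), (7, 3), (7, 20), (10, 6), (10, 17), (15, 2), (15, 21), (16, 3), (16, 20), (17, 8), (17, 15), (19, 7), (19, 16)}; affine count = 19; |E(F_23)| = 20.

Discriminant check: Δ ∝ 4a³ + 27b² = 4·20³ + 27·9² = 4·8000 + 27·81 ≡ 9 (mod 23). Nonzero ⇒ E is nonsingular.
For each x ∈ F_23, compute rhs = x³ + 20·x + 9 mod 23, then count y ∈ F_23 with y² ≡ rhs.
  x = 0: rhs = 9, matching y values: 3, 20 (2 points).
  x = 1: rhs = 7, matching y values: none (0 points).
  x = 2: rhs = 11, matching y values: none (0 points).
  x = 3: rhs = 4, matching y values: 2, 21 (2 points).
  x = 4: rhs = 15, matching y values: none (0 points).
  x = 5: rhs = 4, matching y values: 2, 21 (2 points).
  x = 6: rhs = 0, matching y values: 0 (1 points).
  x = 7: rhs = 9, matching y values: 3, 20 (2 points).
  x = 8: rhs = 14, matching y values: none (0 points).
  x = 9: rhs = 21, matching y values: none (0 points).
  x = 10: rhs = 13, matching y values: 6, 17 (2 points).
  x = 11: rhs = 19, matching y values: none (0 points).
  x = 12: rhs = 22, matching y values: none (0 points).
  x = 13: rhs = 5, matching y values: none (0 points).
  x = 14: rhs = 20, matching y values: none (0 points).
  x = 15: rhs = 4, matching y values: 2, 21 (2 points).
  x = 16: rhs = 9, matching y values: 3, 20 (2 points).
  x = 17: rhs = 18, matching y values: 8, 15 (2 points).
  x = 18: rhs = 14, matching y values: none (0 points).
  x = 19: rhs = 3, matching y values: 7, 16 (2 points).
  x = 20: rhs = 14, matching y values: none (0 points).
  x = 21: rhs = 7, matching y values: none (0 points).
  x = 22: rhs = 11, matching y values: none (0 points).
Total affine count: 19.
Full point count |E(F_23)| = 19 + 1 = 20.
Hasse bound: |20 − (23+1)| = |-4| = 4 ≤ 2√23 ≈ 9.5917 ✓.


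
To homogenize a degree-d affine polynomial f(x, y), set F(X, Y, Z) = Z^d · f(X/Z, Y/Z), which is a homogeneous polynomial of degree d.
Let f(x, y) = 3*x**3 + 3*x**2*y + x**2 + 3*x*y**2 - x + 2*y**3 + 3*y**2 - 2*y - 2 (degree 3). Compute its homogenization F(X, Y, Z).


F(X, Y, Z) = 3*X**3 + 3*X**2*Y + X**2*Z + 3*X*Y**2 - X*Z**2 + 2*Y**3 + 3*Y**2*Z - 2*Y*Z**2 - 2*Z**3

deg(f) = 3.
Substitute x = X/Z, y = Y/Z into f, then multiply by Z^3.
  monomial 3·x^3·y^0 ↦ 3·X^3·Y^0·Z^0.
  monomial 3·x^2·y^1 ↦ 3·X^2·Y^1·Z^0.
  monomial 1·x^2·y^0 ↦ 1·X^2·Y^0·Z^1.
  monomial 3·x^1·y^2 ↦ 3·X^1·Y^2·Z^0.
  monomial -1·x^1·y^0 ↦ -1·X^1·Y^0·Z^2.
  monomial 2·x^0·y^3 ↦ 2·X^0·Y^3·Z^0.
  monomial 3·x^0·y^2 ↦ 3·X^0·Y^2·Z^1.
  monomial -2·x^0·y^1 ↦ -2·X^0·Y^1·Z^2.
  monomial -2·x^0·y^0 ↦ -2·X^0·Y^0·Z^3.
Collecting: F(X, Y, Z) = 3*X**3 + 3*X**2*Y + X**2*Z + 3*X*Y**2 - X*Z**2 + 2*Y**3 + 3*Y**2*Z - 2*Y*Z**2 - 2*Z**3.


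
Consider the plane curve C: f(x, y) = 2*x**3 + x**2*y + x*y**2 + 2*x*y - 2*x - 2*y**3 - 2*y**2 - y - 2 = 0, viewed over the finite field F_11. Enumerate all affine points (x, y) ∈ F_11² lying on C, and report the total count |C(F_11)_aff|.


Affine F_11-points: {(0, 3), (2, 7), (4, 5), (4, 8), (4, 10), (5, 9), (5, 10), (6, 0), (7, 3), (7, 8), (8, 1), (8, 3), (8, 10)}; count = 13.

For each of the 121 pairs (x, y) ∈ F_11², evaluate f(x, y) mod 11. Record the zeros.
  x = 0: [0↦9, 1↦4, 2↦5, 3↦0, 4↦10, 5↦1, 6↦5, 7↦10, 8↦4, 9↦8, 10↦10]  zeros at y ∈ {3}
  x = 1: [0↦9, 1↦8, 2↦4, 3↦7, 4↦5, 5↦8, 6↦4, 7↦3, 8↦4, 9↦6, 10↦8]  zeros at y ∈ ∅
  x = 2: [0↦10, 1↦4, 2↦8, 3↦10, 4↦9, 5↦4, 6↦5, 7↦0, 8↦10, 9↦1, 10↦5]  zeros at y ∈ {7}
  x = 3: [0↦2, 1↦4, 2↦7, 3↦10, 4↦1, 5↦1, 6↦9, 7↦2, 8↦1, 9↦5, 10↦2]  zeros at y ∈ ∅
  x = 4: [0↦8, 1↦9, 2↦2, 3↦8, 4↦4, 5↦0, 6↦6, 7↦10, 8↦0, 9↦8, 10↦0]  zeros at y ∈ {5, 8, 10}
  x = 5: [0↦7, 1↦9, 2↦5, 3↦5, 4↦8, 5↦2, 6↦8, 7↦3, 8↦8, 9↦0, 10↦0]  zeros at y ∈ {9, 10}
  x = 6: [0↦0, 1↦5, 2↦6, 3↦2, 4↦3, 5↦8, 6↦5, 7↦4, 8↦4, 9↦4, 10↦3]  zeros at y ∈ {0}
  x = 7: [0↦10, 1↦9, 2↦6, 3↦0, 4↦1, 5↦8, 6↦9, 7↦3, 8↦0, 9↦10, 10↦10]  zeros at y ∈ {3, 8}
  x = 8: [0↦5, 1↦0, 2↦6, 3↦0, 4↦3, 5↦3, 6↦10, 7↦1, 8↦8, 9↦8, 10↦0]  zeros at y ∈ {1, 3, 10}
  x = 9: [0↦8, 1↦1, 2↦7, 3↦3, 4↦10, 5↦5, 6↦9, 7↦10, 8↦7, 9↦10, 10↦7]  zeros at y ∈ ∅
  x = 10: [0↦9, 1↦2, 2↦10, 3↦10, 4↦1, 5↦4, 6↦7, 7↦9, 8↦9, 9↦6, 10↦10]  zeros at y ∈ ∅
Collecting zeros: affine points = {(0, 3), (2, 7), (4, 5), (4, 8), (4, 10), (5, 9), (5, 10), (6, 0), (7, 3), (7, 8), (8, 1), (8, 3), (8, 10)}.
Total count |C(F_11)_aff| = 13.


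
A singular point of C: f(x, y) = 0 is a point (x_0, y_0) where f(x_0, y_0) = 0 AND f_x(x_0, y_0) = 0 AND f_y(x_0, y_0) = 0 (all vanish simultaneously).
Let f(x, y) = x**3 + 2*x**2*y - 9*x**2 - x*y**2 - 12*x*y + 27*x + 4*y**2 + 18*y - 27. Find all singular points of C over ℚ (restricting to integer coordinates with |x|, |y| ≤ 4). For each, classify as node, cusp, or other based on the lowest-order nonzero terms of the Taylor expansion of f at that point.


Singular points: {(3, 0)}; classification: cusp.

Compute partial derivatives:
  f_x = 3*x**2 + 4*x*y - 18*x - y**2 - 12*y + 27.
  f_y = 2*x**2 - 2*x*y - 12*x + 8*y + 18.
Scan x_0 ∈ {−4, ..., 4}. For each x_0, f_y(x_0, y) is a polynomial in y; find its integer roots y ∈ {−4, ..., 4}, then test f_x and f at those candidates.
  x = -4: f_y(-4, y) = 16*y + 98; no integer root y with |y| ≤ 4.
  x = -3: f_y(-3, y) = 14*y + 72; no integer root y with |y| ≤ 4.
  x = -2: f_y(-2, y) = 12*y + 50; no integer root y with |y| ≤ 4.
  x = -1: f_y(-1, y) = 10*y + 32; no integer root y with |y| ≤ 4.
  x = 0: f_y(0, y) = 8*y + 18; no integer root y with |y| ≤ 4.
  x = 1: f_y(1, y) = 6*y + 8; no integer root y with |y| ≤ 4.
  x = 2: f_y(2, y) = 4*y + 2; no integer root y with |y| ≤ 4.
  x = 3: f_y(3, y) = 2*y; vanishes at y ∈ {0}. (3, 0): f_x = 0, f = 0 — SINGULAR.
  x = 4: f_y(4, y) = 2; no integer root y with |y| ≤ 4.
Only singular point on the grid: (3, 0).
Classify: substitute x = 3 + u, y = 0 + v and expand: f = u**3 + 2*u**2*v - u*v**2 + v**2.
No constant or linear terms (consistent with a singular point). Quadratic part: v**2. Cubic part: u**3 + 2*u**2*v - u*v**2.
The quadratic part v**2 is a perfect square, so there is a single (double) tangent line v = 0, i.e. y = 0. Restricting the cubic part to that line (v = 0) leaves u**3 ≠ 0, so f is not divisible by v and the branch is v² ≈ -u**3 to lowest order — this is a cusp.
Classification: cusp.


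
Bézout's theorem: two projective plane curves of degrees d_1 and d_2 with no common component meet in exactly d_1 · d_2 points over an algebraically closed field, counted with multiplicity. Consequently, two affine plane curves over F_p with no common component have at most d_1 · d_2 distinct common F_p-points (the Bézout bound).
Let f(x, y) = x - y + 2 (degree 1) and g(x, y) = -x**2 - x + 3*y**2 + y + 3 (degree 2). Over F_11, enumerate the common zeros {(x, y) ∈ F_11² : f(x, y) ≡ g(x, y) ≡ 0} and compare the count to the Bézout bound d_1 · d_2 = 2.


Common zeros: ∅; count = 0; Bézout bound = 2.

deg(f) = 1, deg(g) = 2, so Bézout bound = 2.
Scan x ∈ F_11. For each x, list the y ∈ F_11 with f(x, y) ≡ 0 and those with g(x, y) ≡ 0 (mod 11); the common zeros in that column are the intersection.
  x = 0: f ≡ 0 at y ∈ {2}; g ≡ 0 at y ∈ {3, 4}; common: ∅.
  x = 1: f ≡ 0 at y ∈ {3}; g ≡ 0 at y ∈ {9}; common: ∅.
  x = 2: f ≡ 0 at y ∈ {4}; g ≡ 0 at y ∈ {2, 5}; common: ∅.
  x = 3: f ≡ 0 at y ∈ {5}; g ≡ 0 at y ∈ ∅; common: ∅.
  x = 4: f ≡ 0 at y ∈ {6}; g ≡ 0 at y ∈ ∅; common: ∅.
  x = 5: f ≡ 0 at y ∈ {7}; g ≡ 0 at y ∈ ∅; common: ∅.
  x = 6: f ≡ 0 at y ∈ {8}; g ≡ 0 at y ∈ ∅; common: ∅.
  x = 7: f ≡ 0 at y ∈ {9}; g ≡ 0 at y ∈ ∅; common: ∅.
  x = 8: f ≡ 0 at y ∈ {10}; g ≡ 0 at y ∈ {2, 5}; common: ∅.
  x = 9: f ≡ 0 at y ∈ {0}; g ≡ 0 at y ∈ {9}; common: ∅.
  x = 10: f ≡ 0 at y ∈ {1}; g ≡ 0 at y ∈ {3, 4}; common: ∅.
Collecting: common zeros = ∅, so the count is 0.
Comparison with the Bézout bound: 0 ≤ 2 = deg(f)·deg(g), as expected for curves with no common component (the affine F_11-count falls short of the bound because intersections may lie at infinity, over extension fields, or carry multiplicity).


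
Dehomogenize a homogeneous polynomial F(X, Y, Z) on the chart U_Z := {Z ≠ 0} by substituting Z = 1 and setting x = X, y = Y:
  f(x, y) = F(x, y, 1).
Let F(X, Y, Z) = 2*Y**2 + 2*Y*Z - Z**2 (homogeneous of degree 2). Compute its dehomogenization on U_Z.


f(x, y) = 2*y**2 + 2*y - 1

On U_Z we set Z = 1. Each monomial c·X^i·Y^j·Z^k in F becomes c·x^i·y^j·1^k = c·x^i·y^j.
Substituting Z = 1: F(X, Y, 1) = 2*y**2 + 2*y - 1.
Note: deg(f) ≤ deg(F) = 2; strict inequality happens when F is divisible by Z (lost terms).


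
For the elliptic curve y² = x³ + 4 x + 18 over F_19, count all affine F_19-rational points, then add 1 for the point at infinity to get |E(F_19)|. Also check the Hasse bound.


Affine points = {(1, 2), (1, 17), (3, 0), (5, 7), (5, 12), (6, 7), (6, 12), (7, 3), (7, 16), (8, 7), (8, 12), (9, 2), (9, 17), (11, 5), (11, 14), (13, 5), (13, 14), (14, 5), (14, 14), (16, 6), (16, 13)}; affine count = 21; |E(F_19)| = 22.

Discriminant check: Δ ∝ 4a³ + 27b² = 4·4³ + 27·18² = 4·64 + 27·324 ≡ 17 (mod 19). Nonzero ⇒ E is nonsingular.
For each x ∈ F_19, compute rhs = x³ + 4·x + 18 mod 19, then count y ∈ F_19 with y² ≡ rhs.
  x = 0: rhs = 18, matching y values: none (0 points).
  x = 1: rhs = 4, matching y values: 2, 17 (2 points).
  x = 2: rhs = 15, matching y values: none (0 points).
  x = 3: rhs = 0, matching y values: 0 (1 points).
  x = 4: rhs = 3, matching y values: none (0 points).
  x = 5: rhs = 11, matching y values: 7, 12 (2 points).
  x = 6: rhs = 11, matching y values: 7, 12 (2 points).
  x = 7: rhs = 9, matching y values: 3, 16 (2 points).
  x = 8: rhs = 11, matching y values: 7, 12 (2 points).
  x = 9: rhs = 4, matching y values: 2, 17 (2 points).
  x = 10: rhs = 13, matching y values: none (0 points).
  x = 11: rhs = 6, matching y values: 5, 14 (2 points).
  x = 12: rhs = 8, matching y values: none (0 points).
  x = 13: rhs = 6, matching y values: 5, 14 (2 points).
  x = 14: rhs = 6, matching y values: 5, 14 (2 points).
  x = 15: rhs = 14, matching y values: none (0 points).
  x = 16: rhs = 17, matching y values: 6, 13 (2 points).
  x = 17: rhs = 2, matching y values: none (0 points).
  x = 18: rhs = 13, matching y values: none (0 points).
Total affine count: 21.
Full point count |E(F_19)| = 21 + 1 = 22.
Hasse bound: |22 − (19+1)| = |2| = 2 ≤ 2√19 ≈ 8.7178 ✓.


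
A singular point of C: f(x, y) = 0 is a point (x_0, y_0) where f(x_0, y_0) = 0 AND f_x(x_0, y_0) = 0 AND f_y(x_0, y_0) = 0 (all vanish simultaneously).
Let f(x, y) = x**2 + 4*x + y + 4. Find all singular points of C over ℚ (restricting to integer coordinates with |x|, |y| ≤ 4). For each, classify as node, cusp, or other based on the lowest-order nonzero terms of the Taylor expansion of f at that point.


No singular points in the scanned grid; C is smooth there.

Compute partial derivatives:
  f_x = 2*x + 4.
  f_y = 1.
f_y = 1 is a nonzero constant, so f_y never vanishes: no point (x, y) can satisfy f = f_x = f_y = 0. In particular no (x, y) ∈ {−4, ..., 4}² is singular; the curve is smooth.


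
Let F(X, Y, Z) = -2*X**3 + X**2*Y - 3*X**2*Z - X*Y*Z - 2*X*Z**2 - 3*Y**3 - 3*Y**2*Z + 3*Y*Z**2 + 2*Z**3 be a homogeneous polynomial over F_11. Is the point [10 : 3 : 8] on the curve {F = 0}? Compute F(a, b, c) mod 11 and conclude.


F(10,3,8) ≡ 6 (mod 11); P is NOT on the curve.

Evaluate F(10, 3, 8) term-by-term (mod 11).
  -2*X**3 ↦ -2·1000·1·1 = -2000
  X**2*Y ↦ 1·100·3·1 = 300
  -3*X**2*Z ↦ -3·100·1·8 = -2400
  -X*Y*Z ↦ -1·10·3·8 = -240
  -2*X*Z**2 ↦ -2·10·1·64 = -1280
  -3*Y**3 ↦ -3·1·27·1 = -81
  -3*Y**2*Z ↦ -3·1·9·8 = -216
  3*Y*Z**2 ↦ 3·1·3·64 = 576
  2*Z**3 ↦ 2·1·1·512 = 1024
Sum: F(10, 3, 8) = (-2000) + (300) + (-2400) + (-240) + (-1280) + (-81) + (-216) + (576) + (1024) = -4317.
Reducing mod 11: -4317 ≡ 6 (mod 11).
Since F(a, b, c) ≡ 6 ≠ 0 (mod 11), P does NOT lie on the curve.


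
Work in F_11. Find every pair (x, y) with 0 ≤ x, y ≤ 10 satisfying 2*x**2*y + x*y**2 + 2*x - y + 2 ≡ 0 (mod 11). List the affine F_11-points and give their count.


Affine F_11-points: {(0, 2), (2, 4), (2, 9), (4, 2), (4, 4), (5, 1), (5, 9), (9, 10), (10, 0), (10, 1)}; count = 10.

For each of the 121 pairs (x, y) ∈ F_11², evaluate f(x, y) mod 11. Record the zeros.
  x = 0: [0↦2, 1↦1, 2↦0, 3↦10, 4↦9, 5↦8, 6↦7, 7↦6, 8↦5, 9↦4, 10↦3]  zeros at y ∈ {2}
  x = 1: [0↦4, 1↦6, 2↦10, 3↦5, 4↦2, 5↦1, 6↦2, 7↦5, 8↦10, 9↦6, 10↦4]  zeros at y ∈ ∅
  x = 2: [0↦6, 1↦4, 2↦6, 3↦1, 4↦0, 5↦3, 6↦10, 7↦10, 8↦3, 9↦0, 10↦1]  zeros at y ∈ {4, 9}
  x = 3: [0↦8, 1↦6, 2↦10, 3↦9, 4↦3, 5↦3, 6↦9, 7↦10, 8↦6, 9↦8, 10↦5]  zeros at y ∈ ∅
  x = 4: [0↦10, 1↦1, 2↦0, 3↦7, 4↦0, 5↦1, 6↦10, 7↦5, 8↦8, 9↦8, 10↦5]  zeros at y ∈ {2, 4}
  x = 5: [0↦1, 1↦0, 2↦9, 3↦6, 4↦2, 5↦8, 6↦2, 7↦6, 8↦9, 9↦0, 10↦1]  zeros at y ∈ {1, 9}
  x = 6: [0↦3, 1↦3, 2↦4, 3↦6, 4↦9, 5↦2, 6↦7, 7↦2, 8↦9, 9↦6, 10↦4]  zeros at y ∈ ∅
  x = 7: [0↦5, 1↦10, 2↦7, 3↦7, 4↦10, 5↦5, 6↦3, 7↦4, 8↦8, 9↦4, 10↦3]  zeros at y ∈ ∅
  x = 8: [0↦7, 1↦10, 2↦7, 3↦9, 4↦5, 5↦6, 6↦1, 7↦1, 8↦6, 9↦5, 10↦9]  zeros at y ∈ ∅
  x = 9: [0↦9, 1↦3, 2↦4, 3↦1, 4↦5, 5↦5, 6↦1, 7↦4, 8↦3, 9↦9, 10↦0]  zeros at y ∈ {10}
  x = 10: [0↦0, 1↦0, 2↦9, 3↦5, 4↦10, 5↦2, 6↦3, 7↦2, 8↦10, 9↦5, 10↦9]  zeros at y ∈ {0, 1}
Collecting zeros: affine points = {(0, 2), (2, 4), (2, 9), (4, 2), (4, 4), (5, 1), (5, 9), (9, 10), (10, 0), (10, 1)}.
Total count |C(F_11)_aff| = 10.


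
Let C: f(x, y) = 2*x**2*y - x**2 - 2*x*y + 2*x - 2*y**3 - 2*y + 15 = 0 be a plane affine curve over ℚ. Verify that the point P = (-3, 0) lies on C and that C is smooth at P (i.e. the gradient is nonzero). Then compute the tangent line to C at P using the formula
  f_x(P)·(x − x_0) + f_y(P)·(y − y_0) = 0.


Tangent line at P: 8*x + 22*y + 24 = 0.

Step 1: f(-3, 0) = 0, so P lies on C.
Step 2: partial derivatives
  f_x(x, y) = 4*x*y - 2*x - 2*y + 2, f_y(x, y) = 2*x**2 - 2*x - 6*y**2 - 2.
  f_x(P) = 8, f_y(P) = 22 (gradient nonzero, so P is smooth).
Step 3: tangent line at P: 8·(x − -3) + 22·(y − 0) = 0.
Expanding: 8*x + 22*y + 24 = 0.


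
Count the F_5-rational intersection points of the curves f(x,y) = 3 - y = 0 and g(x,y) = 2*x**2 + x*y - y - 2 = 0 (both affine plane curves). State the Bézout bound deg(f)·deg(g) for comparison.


Common zeros: {(0, 3), (1, 3)}; count = 2; Bézout bound = 2.

deg(f) = 1, deg(g) = 2, so Bézout bound = 2.
Scan x ∈ F_5. For each x, list the y ∈ F_5 with f(x, y) ≡ 0 and those with g(x, y) ≡ 0 (mod 5); the common zeros in that column are the intersection.
  x = 0: f ≡ 0 at y ∈ {3}; g ≡ 0 at y ∈ {3}; common: {3}.
  x = 1: f ≡ 0 at y ∈ {3}; g ≡ 0 at y ∈ {0, 1, 2, 3, 4}; common: {3}.
  x = 2: f ≡ 0 at y ∈ {3}; g ≡ 0 at y ∈ {4}; common: ∅.
  x = 3: f ≡ 0 at y ∈ {3}; g ≡ 0 at y ∈ {2}; common: ∅.
  x = 4: f ≡ 0 at y ∈ {3}; g ≡ 0 at y ∈ {0}; common: ∅.
Collecting: common zeros = {(0, 3), (1, 3)}, so the count is 2.
Comparison with the Bézout bound: 2 ≤ 2 = deg(f)·deg(g), as expected for curves with no common component (the bound is attained).


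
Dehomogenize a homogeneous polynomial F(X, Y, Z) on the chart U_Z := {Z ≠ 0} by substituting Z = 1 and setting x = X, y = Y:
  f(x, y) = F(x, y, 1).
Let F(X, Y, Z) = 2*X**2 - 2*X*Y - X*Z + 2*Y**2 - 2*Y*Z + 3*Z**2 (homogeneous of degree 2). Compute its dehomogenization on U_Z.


f(x, y) = 2*x**2 - 2*x*y - x + 2*y**2 - 2*y + 3

On U_Z we set Z = 1. Each monomial c·X^i·Y^j·Z^k in F becomes c·x^i·y^j·1^k = c·x^i·y^j.
Substituting Z = 1: F(X, Y, 1) = 2*x**2 - 2*x*y - x + 2*y**2 - 2*y + 3.
Note: deg(f) ≤ deg(F) = 2; strict inequality happens when F is divisible by Z (lost terms).


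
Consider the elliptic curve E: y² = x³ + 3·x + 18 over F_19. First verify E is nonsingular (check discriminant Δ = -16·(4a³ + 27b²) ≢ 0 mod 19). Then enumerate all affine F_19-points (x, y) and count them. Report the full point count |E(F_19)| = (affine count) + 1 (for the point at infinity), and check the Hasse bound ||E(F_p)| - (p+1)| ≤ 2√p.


Affine points = {(3, 4), (3, 15), (5, 5), (5, 14), (6, 9), (6, 10), (14, 7), (14, 12), (16, 1), (16, 18), (17, 2), (17, 17)}; affine count = 12; |E(F_19)| = 13.

Discriminant check: Δ ∝ 4a³ + 27b² = 4·3³ + 27·18² = 4·27 + 27·324 ≡ 2 (mod 19). Nonzero ⇒ E is nonsingular.
For each x ∈ F_19, compute rhs = x³ + 3·x + 18 mod 19, then count y ∈ F_19 with y² ≡ rhs.
  x = 0: rhs = 18, matching y values: none (0 points).
  x = 1: rhs = 3, matching y values: none (0 points).
  x = 2: rhs = 13, matching y values: none (0 points).
  x = 3: rhs = 16, matching y values: 4, 15 (2 points).
  x = 4: rhs = 18, matching y values: none (0 points).
  x = 5: rhs = 6, matching y values: 5, 14 (2 points).
  x = 6: rhs = 5, matching y values: 9, 10 (2 points).
  x = 7: rhs = 2, matching y values: none (0 points).
  x = 8: rhs = 3, matching y values: none (0 points).
  x = 9: rhs = 14, matching y values: none (0 points).
  x = 10: rhs = 3, matching y values: none (0 points).
  x = 11: rhs = 14, matching y values: none (0 points).
  x = 12: rhs = 15, matching y values: none (0 points).
  x = 13: rhs = 12, matching y values: none (0 points).
  x = 14: rhs = 11, matching y values: 7, 12 (2 points).
  x = 15: rhs = 18, matching y values: none (0 points).
  x = 16: rhs = 1, matching y values: 1, 18 (2 points).
  x = 17: rhs = 4, matching y values: 2, 17 (2 points).
  x = 18: rhs = 14, matching y values: none (0 points).
Total affine count: 12.
Full point count |E(F_19)| = 12 + 1 = 13.
Hasse bound: |13 − (19+1)| = |-7| = 7 ≤ 2√19 ≈ 8.7178 ✓.


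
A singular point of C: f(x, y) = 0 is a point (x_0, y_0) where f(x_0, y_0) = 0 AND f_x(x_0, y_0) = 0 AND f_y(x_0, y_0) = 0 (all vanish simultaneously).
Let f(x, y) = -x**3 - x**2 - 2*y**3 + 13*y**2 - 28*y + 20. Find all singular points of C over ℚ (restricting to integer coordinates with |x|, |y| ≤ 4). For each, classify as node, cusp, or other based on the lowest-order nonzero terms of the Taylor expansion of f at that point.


Singular points: {(0, 2)}; classification: node.

Compute partial derivatives:
  f_x = -3*x**2 - 2*x.
  f_y = -6*y**2 + 26*y - 28.
Scan x_0 ∈ {−4, ..., 4}. For each x_0, f_y(x_0, y) is a polynomial in y; find its integer roots y ∈ {−4, ..., 4}, then test f_x and f at those candidates.
  x = -4: f_y(-4, y) = -6*y**2 + 26*y - 28; vanishes at y ∈ {2}. (-4, 2): f_x = -40 ≠ 0.
  x = -3: f_y(-3, y) = -6*y**2 + 26*y - 28; vanishes at y ∈ {2}. (-3, 2): f_x = -21 ≠ 0.
  x = -2: f_y(-2, y) = -6*y**2 + 26*y - 28; vanishes at y ∈ {2}. (-2, 2): f_x = -8 ≠ 0.
  x = -1: f_y(-1, y) = -6*y**2 + 26*y - 28; vanishes at y ∈ {2}. (-1, 2): f_x = -1 ≠ 0.
  x = 0: f_y(0, y) = -6*y**2 + 26*y - 28; vanishes at y ∈ {2}. (0, 2): f_x = 0, f = 0 — SINGULAR.
  x = 1: f_y(1, y) = -6*y**2 + 26*y - 28; vanishes at y ∈ {2}. (1, 2): f_x = -5 ≠ 0.
  x = 2: f_y(2, y) = -6*y**2 + 26*y - 28; vanishes at y ∈ {2}. (2, 2): f_x = -16 ≠ 0.
  x = 3: f_y(3, y) = -6*y**2 + 26*y - 28; vanishes at y ∈ {2}. (3, 2): f_x = -33 ≠ 0.
  x = 4: f_y(4, y) = -6*y**2 + 26*y - 28; vanishes at y ∈ {2}. (4, 2): f_x = -56 ≠ 0.
Only singular point on the grid: (0, 2).
Classify: substitute x = 0 + u, y = 2 + v and expand: f = -u**3 - u**2 - 2*v**3 + v**2.
No constant or linear terms (consistent with a singular point). Quadratic part: -u**2 + v**2. Cubic part: -u**3 - 2*v**3.
The quadratic part v**2 - u**2 = (v − u)(v + u) splits into two distinct linear factors, so there are two distinct tangent lines y − 2 = ±(x − 0) — this is a node (ordinary double point).
Classification: node.


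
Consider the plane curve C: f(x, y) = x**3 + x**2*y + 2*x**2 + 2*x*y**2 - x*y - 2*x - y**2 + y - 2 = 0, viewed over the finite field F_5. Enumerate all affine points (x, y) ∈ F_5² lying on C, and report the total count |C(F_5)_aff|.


Affine F_5-points: {(1, 2), (2, 0), (2, 4), (3, 4), (4, 2), (4, 4)}; count = 6.

For each of the 25 pairs (x, y) ∈ F_5², evaluate f(x, y) mod 5. Record the zeros.
  x = 0: [0↦3, 1↦3, 2↦1, 3↦2, 4↦1]  zeros at y ∈ ∅
  x = 1: [0↦4, 1↦1, 2↦0, 3↦1, 4↦4]  zeros at y ∈ {2}
  x = 2: [0↦0, 1↦1, 2↦3, 3↦1, 4↦0]  zeros at y ∈ {0, 4}
  x = 3: [0↦2, 1↦4, 2↦1, 3↦3, 4↦0]  zeros at y ∈ {4}
  x = 4: [0↦1, 1↦1, 2↦0, 3↦3, 4↦0]  zeros at y ∈ {2, 4}
Collecting zeros: affine points = {(1, 2), (2, 0), (2, 4), (3, 4), (4, 2), (4, 4)}.
Total count |C(F_5)_aff| = 6.


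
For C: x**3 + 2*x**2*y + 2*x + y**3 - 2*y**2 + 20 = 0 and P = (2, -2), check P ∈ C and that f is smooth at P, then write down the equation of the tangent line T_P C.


Tangent line at P: -2*x + 28*y + 60 = 0.

Step 1: f(2, -2) = 0, so P lies on C.
Step 2: partial derivatives
  f_x(x, y) = 3*x**2 + 4*x*y + 2, f_y(x, y) = 2*x**2 + 3*y**2 - 4*y.
  f_x(P) = -2, f_y(P) = 28 (gradient nonzero, so P is smooth).
Step 3: tangent line at P: -2·(x − 2) + 28·(y − -2) = 0.
Expanding: -2*x + 28*y + 60 = 0.


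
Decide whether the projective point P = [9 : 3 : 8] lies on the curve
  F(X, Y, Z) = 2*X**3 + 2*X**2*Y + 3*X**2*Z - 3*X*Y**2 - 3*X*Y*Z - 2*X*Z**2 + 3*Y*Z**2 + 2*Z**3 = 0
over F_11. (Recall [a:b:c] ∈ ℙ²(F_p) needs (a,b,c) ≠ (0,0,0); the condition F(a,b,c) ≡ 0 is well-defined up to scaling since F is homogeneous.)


F(9,3,8) ≡ 2 (mod 11); P is NOT on the curve.

Evaluate F(9, 3, 8) term-by-term (mod 11).
  2*X**3 ↦ 2·729·1·1 = 1458
  2*X**2*Y ↦ 2·81·3·1 = 486
  3*X**2*Z ↦ 3·81·1·8 = 1944
  -3*X*Y**2 ↦ -3·9·9·1 = -243
  -3*X*Y*Z ↦ -3·9·3·8 = -648
  -2*X*Z**2 ↦ -2·9·1·64 = -1152
  3*Y*Z**2 ↦ 3·1·3·64 = 576
  2*Z**3 ↦ 2·1·1·512 = 1024
Sum: F(9, 3, 8) = (1458) + (486) + (1944) + (-243) + (-648) + (-1152) + (576) + (1024) = 3445.
Reducing mod 11: 3445 ≡ 2 (mod 11).
Since F(a, b, c) ≡ 2 ≠ 0 (mod 11), P does NOT lie on the curve.


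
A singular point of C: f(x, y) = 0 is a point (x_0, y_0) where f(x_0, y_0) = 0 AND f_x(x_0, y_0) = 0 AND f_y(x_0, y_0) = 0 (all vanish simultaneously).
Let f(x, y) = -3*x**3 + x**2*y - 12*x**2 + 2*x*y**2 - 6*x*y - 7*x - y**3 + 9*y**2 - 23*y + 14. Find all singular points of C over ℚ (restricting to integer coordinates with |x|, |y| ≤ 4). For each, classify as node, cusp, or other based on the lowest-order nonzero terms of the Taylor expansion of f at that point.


Singular points: {(-1, 2)}; classification: node.

Compute partial derivatives:
  f_x = -9*x**2 + 2*x*y - 24*x + 2*y**2 - 6*y - 7.
  f_y = x**2 + 4*x*y - 6*x - 3*y**2 + 18*y - 23.
Scan x_0 ∈ {−4, ..., 4}. For each x_0, f_y(x_0, y) is a polynomial in y; find its integer roots y ∈ {−4, ..., 4}, then test f_x and f at those candidates.
  x = -4: f_y(-4, y) = -3*y**2 + 2*y + 17; no integer root y with |y| ≤ 4.
  x = -3: f_y(-3, y) = -3*y**2 + 6*y + 4; no integer root y with |y| ≤ 4.
  x = -2: f_y(-2, y) = -3*y**2 + 10*y - 7; vanishes at y ∈ {1}. (-2, 1): f_x = -3 ≠ 0.
  x = -1: f_y(-1, y) = -3*y**2 + 14*y - 16; vanishes at y ∈ {2}. (-1, 2): f_x = 0, f = 0 — SINGULAR.
  x = 0: f_y(0, y) = -3*y**2 + 18*y - 23; no integer root y with |y| ≤ 4.
  x = 1: f_y(1, y) = -3*y**2 + 22*y - 28; no integer root y with |y| ≤ 4.
  x = 2: f_y(2, y) = -3*y**2 + 26*y - 31; no integer root y with |y| ≤ 4.
  x = 3: f_y(3, y) = -3*y**2 + 30*y - 32; no integer root y with |y| ≤ 4.
  x = 4: f_y(4, y) = -3*y**2 + 34*y - 31; vanishes at y ∈ {1}. (4, 1): f_x = -243 ≠ 0.
Only singular point on the grid: (-1, 2).
Classify: substitute x = -1 + u, y = 2 + v and expand: f = -3*u**3 + u**2*v - u**2 + 2*u*v**2 - v**3 + v**2.
No constant or linear terms (consistent with a singular point). Quadratic part: -u**2 + v**2. Cubic part: -3*u**3 + u**2*v + 2*u*v**2 - v**3.
The quadratic part v**2 - u**2 = (v − u)(v + u) splits into two distinct linear factors, so there are two distinct tangent lines y − 2 = ±(x − -1) — this is a node (ordinary double point).
Classification: node.


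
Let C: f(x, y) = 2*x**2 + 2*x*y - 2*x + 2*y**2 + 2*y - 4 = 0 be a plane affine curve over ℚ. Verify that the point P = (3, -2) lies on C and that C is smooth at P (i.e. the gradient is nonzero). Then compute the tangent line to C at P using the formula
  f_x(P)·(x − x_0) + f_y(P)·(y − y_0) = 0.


Tangent line at P: 6*x - 18 = 0.

Step 1: f(3, -2) = 0, so P lies on C.
Step 2: partial derivatives
  f_x(x, y) = 4*x + 2*y - 2, f_y(x, y) = 2*x + 4*y + 2.
  f_x(P) = 6, f_y(P) = 0 (gradient nonzero, so P is smooth).
Step 3: tangent line at P: 6·(x − 3) + 0·(y − -2) = 0.
Expanding: 6*x - 18 = 0.


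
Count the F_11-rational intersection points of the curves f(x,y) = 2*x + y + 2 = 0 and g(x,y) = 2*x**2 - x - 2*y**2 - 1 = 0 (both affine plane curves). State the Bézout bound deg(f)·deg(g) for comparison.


Common zeros: ∅; count = 0; Bézout bound = 2.

deg(f) = 1, deg(g) = 2, so Bézout bound = 2.
Scan x ∈ F_11. For each x, list the y ∈ F_11 with f(x, y) ≡ 0 and those with g(x, y) ≡ 0 (mod 11); the common zeros in that column are the intersection.
  x = 0: f ≡ 0 at y ∈ {9}; g ≡ 0 at y ∈ {4, 7}; common: ∅.
  x = 1: f ≡ 0 at y ∈ {7}; g ≡ 0 at y ∈ {0}; common: ∅.
  x = 2: f ≡ 0 at y ∈ {5}; g ≡ 0 at y ∈ ∅; common: ∅.
  x = 3: f ≡ 0 at y ∈ {3}; g ≡ 0 at y ∈ ∅; common: ∅.
  x = 4: f ≡ 0 at y ∈ {1}; g ≡ 0 at y ∈ ∅; common: ∅.
  x = 5: f ≡ 0 at y ∈ {10}; g ≡ 0 at y ∈ {0}; common: ∅.
  x = 6: f ≡ 0 at y ∈ {8}; g ≡ 0 at y ∈ {4, 7}; common: ∅.
  x = 7: f ≡ 0 at y ∈ {6}; g ≡ 0 at y ∈ {1, 10}; common: ∅.
  x = 8: f ≡ 0 at y ∈ {4}; g ≡ 0 at y ∈ ∅; common: ∅.
  x = 9: f ≡ 0 at y ∈ {2}; g ≡ 0 at y ∈ ∅; common: ∅.
  x = 10: f ≡ 0 at y ∈ {0}; g ≡ 0 at y ∈ {1, 10}; common: ∅.
Collecting: common zeros = ∅, so the count is 0.
Comparison with the Bézout bound: 0 ≤ 2 = deg(f)·deg(g), as expected for curves with no common component (the affine F_11-count falls short of the bound because intersections may lie at infinity, over extension fields, or carry multiplicity).


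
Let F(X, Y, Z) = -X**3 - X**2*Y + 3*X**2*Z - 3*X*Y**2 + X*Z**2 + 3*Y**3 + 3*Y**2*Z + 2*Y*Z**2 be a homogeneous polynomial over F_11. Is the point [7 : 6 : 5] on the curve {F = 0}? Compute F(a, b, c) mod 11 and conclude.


F(7,6,5) ≡ 4 (mod 11); P is NOT on the curve.

Evaluate F(7, 6, 5) term-by-term (mod 11).
  -X**3 ↦ -1·343·1·1 = -343
  -X**2*Y ↦ -1·49·6·1 = -294
  3*X**2*Z ↦ 3·49·1·5 = 735
  -3*X*Y**2 ↦ -3·7·36·1 = -756
  X*Z**2 ↦ 1·7·1·25 = 175
  3*Y**3 ↦ 3·1·216·1 = 648
  3*Y**2*Z ↦ 3·1·36·5 = 540
  2*Y*Z**2 ↦ 2·1·6·25 = 300
Sum: F(7, 6, 5) = (-343) + (-294) + (735) + (-756) + (175) + (648) + (540) + (300) = 1005.
Reducing mod 11: 1005 ≡ 4 (mod 11).
Since F(a, b, c) ≡ 4 ≠ 0 (mod 11), P does NOT lie on the curve.


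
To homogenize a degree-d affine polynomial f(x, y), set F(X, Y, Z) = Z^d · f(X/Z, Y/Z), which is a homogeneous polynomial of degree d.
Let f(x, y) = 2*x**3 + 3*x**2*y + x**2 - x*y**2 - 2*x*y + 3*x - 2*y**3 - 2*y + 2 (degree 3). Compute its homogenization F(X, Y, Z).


F(X, Y, Z) = 2*X**3 + 3*X**2*Y + X**2*Z - X*Y**2 - 2*X*Y*Z + 3*X*Z**2 - 2*Y**3 - 2*Y*Z**2 + 2*Z**3

deg(f) = 3.
Substitute x = X/Z, y = Y/Z into f, then multiply by Z^3.
  monomial 2·x^3·y^0 ↦ 2·X^3·Y^0·Z^0.
  monomial 3·x^2·y^1 ↦ 3·X^2·Y^1·Z^0.
  monomial 1·x^2·y^0 ↦ 1·X^2·Y^0·Z^1.
  monomial -1·x^1·y^2 ↦ -1·X^1·Y^2·Z^0.
  monomial -2·x^1·y^1 ↦ -2·X^1·Y^1·Z^1.
  monomial 3·x^1·y^0 ↦ 3·X^1·Y^0·Z^2.
  monomial -2·x^0·y^3 ↦ -2·X^0·Y^3·Z^0.
  monomial -2·x^0·y^1 ↦ -2·X^0·Y^1·Z^2.
  monomial 2·x^0·y^0 ↦ 2·X^0·Y^0·Z^3.
Collecting: F(X, Y, Z) = 2*X**3 + 3*X**2*Y + X**2*Z - X*Y**2 - 2*X*Y*Z + 3*X*Z**2 - 2*Y**3 - 2*Y*Z**2 + 2*Z**3.


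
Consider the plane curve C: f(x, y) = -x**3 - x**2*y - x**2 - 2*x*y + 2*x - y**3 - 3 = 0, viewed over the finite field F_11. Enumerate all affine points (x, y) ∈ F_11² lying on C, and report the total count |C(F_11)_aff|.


Affine F_11-points: {(0, 2), (1, 5), (1, 8), (1, 9), (2, 0), (2, 5), (2, 6), (3, 0), (5, 0), (5, 3), (5, 8), (7, 8), (9, 2), (10, 2), (10, 7)}; count = 15.

For each of the 121 pairs (x, y) ∈ F_11², evaluate f(x, y) mod 11. Record the zeros.
  x = 0: [0↦8, 1↦7, 2↦0, 3↦3, 4↦10, 5↦4, 6↦1, 7↦6, 8↦2, 9↦5, 10↦9]  zeros at y ∈ {2}
  x = 1: [0↦8, 1↦4, 2↦5, 3↦5, 4↦9, 5↦0, 6↦5, 7↦7, 8↦0, 9↦0, 10↦1]  zeros at y ∈ {5, 8, 9}
  x = 2: [0↦0, 1↦2, 2↦9, 3↦4, 4↦3, 5↦0, 6↦0, 7↦8, 8↦7, 9↦2, 10↦9]  zeros at y ∈ {0, 5, 6}
  x = 3: [0↦0, 1↦6, 2↦6, 3↦5, 4↦8, 5↦9, 6↦2, 7↦3, 8↦6, 9↦5, 10↦5]  zeros at y ∈ {0}
  x = 4: [0↦2, 1↦10, 2↦1, 3↦2, 4↦7, 5↦10, 6↦5, 7↦8, 8↦2, 9↦3, 10↦5]  zeros at y ∈ ∅
  x = 5: [0↦0, 1↦8, 2↦10, 3↦0, 4↦5, 5↦8, 6↦3, 7↦6, 8↦0, 9↦1, 10↦3]  zeros at y ∈ {0, 3, 8}
  x = 6: [0↦10, 1↦5, 2↦5, 3↦4, 4↦7, 5↦8, 6↦1, 7↦2, 8↦5, 9↦4, 10↦4]  zeros at y ∈ ∅
  x = 7: [0↦4, 1↦6, 2↦2, 3↦8, 4↦7, 5↦4, 6↦4, 7↦1, 8↦0, 9↦6, 10↦2]  zeros at y ∈ {8}
  x = 8: [0↦9, 1↦5, 2↦6, 3↦6, 4↦10, 5↦1, 6↦6, 7↦8, 8↦1, 9↦1, 10↦2]  zeros at y ∈ ∅
  x = 9: [0↦8, 1↦7, 2↦0, 3↦3, 4↦10, 5↦4, 6↦1, 7↦6, 8↦2, 9↦5, 10↦9]  zeros at y ∈ {2}
  x = 10: [0↦6, 1↦6, 2↦0, 3↦4, 4↦1, 5↦7, 6↦5, 7↦0, 8↦8, 9↦1, 10↦6]  zeros at y ∈ {2, 7}
Collecting zeros: affine points = {(0, 2), (1, 5), (1, 8), (1, 9), (2, 0), (2, 5), (2, 6), (3, 0), (5, 0), (5, 3), (5, 8), (7, 8), (9, 2), (10, 2), (10, 7)}.
Total count |C(F_11)_aff| = 15.
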